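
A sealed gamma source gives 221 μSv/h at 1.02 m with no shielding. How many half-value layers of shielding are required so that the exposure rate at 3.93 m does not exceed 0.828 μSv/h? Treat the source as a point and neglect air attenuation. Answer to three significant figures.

4.17 half-value layers

At 3.93 m, distance alone gives 221 × (1.02/3.93)² = 221 × 0.06736 = 14.89 μSv/h.
Further attenuation needed: 14.89/0.828 = 17.98.
n = log₂(17.98) = 4.168 half-value layers.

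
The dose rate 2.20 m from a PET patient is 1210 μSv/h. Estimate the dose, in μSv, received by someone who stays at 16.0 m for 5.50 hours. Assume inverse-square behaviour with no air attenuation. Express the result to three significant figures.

126 μSv

Intensity scales as (d₁/d₂)², so rate at 16.0 m:
(2.20/16.0)² = 0.01891, so 1210 × 0.01891 = 22.88 μSv/h.
Dose = rate × time = 22.88 μSv/h × 5.500 h = 125.8 μSv.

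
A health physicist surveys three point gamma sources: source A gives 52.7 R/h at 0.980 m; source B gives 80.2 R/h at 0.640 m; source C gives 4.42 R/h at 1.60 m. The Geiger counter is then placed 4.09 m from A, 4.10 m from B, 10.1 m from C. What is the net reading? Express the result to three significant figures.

5.09 R/h

By superposition, sum each source's inverse-square contribution:
A: 52.7 × (0.980/4.09)² = 3.026 R/h
B: 80.2 × (0.640/4.10)² = 1.954 R/h
C: 4.42 × (1.60/10.1)² = 0.1109 R/h
Total = 3.026 + 1.954 + 0.1109 = 5.091 R/h.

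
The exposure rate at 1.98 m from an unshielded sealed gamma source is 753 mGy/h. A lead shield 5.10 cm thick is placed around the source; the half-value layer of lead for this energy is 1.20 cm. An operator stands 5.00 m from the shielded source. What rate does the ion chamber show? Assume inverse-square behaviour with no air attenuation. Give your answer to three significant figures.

Distance alone: (1.98/5.00)² = 0.1568, so 753 × 0.1568 = 118.1 mGy/h.
Shield: 5.10/1.20 = 4.250 half-value layers → attenuation 2^(−4.250) = 0.05256.
Combined: 118.1 × 0.05256 = 6.207 mGy/h.

6.21 mGy/h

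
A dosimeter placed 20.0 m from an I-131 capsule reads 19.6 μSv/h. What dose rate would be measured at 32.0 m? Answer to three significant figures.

7.66 μSv/h

Using I₁d₁² = I₂d₂², scaling from 20.0 m to 32.0 m:
19.6 × (20.0/32.0)² = 19.6 × 0.3906 = 7.656 μSv/h.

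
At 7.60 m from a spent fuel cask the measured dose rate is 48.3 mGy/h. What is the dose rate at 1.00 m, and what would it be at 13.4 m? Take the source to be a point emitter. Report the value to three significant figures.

Intensity scales as (d₁/d₂)², so
At 1.00 m: 48.3 × (7.60/1.00)² = 48.3 × 57.76 = 2790 mGy/h
At 13.4 m: (1.00/13.4)² = 0.005569, so 2790 × 0.005569 = 15.54 mGy/h.

2790 mGy/h; 15.5 mGy/h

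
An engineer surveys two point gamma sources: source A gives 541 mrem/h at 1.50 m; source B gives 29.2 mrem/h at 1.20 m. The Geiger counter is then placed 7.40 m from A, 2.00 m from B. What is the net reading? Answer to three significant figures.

32.7 mrem/h

By superposition, sum each source's inverse-square contribution:
A: 541 × (1.50/7.40)² = 22.23 mrem/h
B: 29.2 × (1.20/2.00)² = 10.51 mrem/h
Total = 22.23 + 10.51 = 32.74 mrem/h.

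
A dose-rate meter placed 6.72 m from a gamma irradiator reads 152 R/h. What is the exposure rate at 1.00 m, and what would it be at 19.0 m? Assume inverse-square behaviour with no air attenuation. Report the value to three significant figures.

Using I₁d₁² = I₂d₂²,
At 1.00 m: 152 × (6.72/1.00)² = 152 × 45.16 = 6864 R/h
At 19.0 m: 6864 × (1.00/19.0)² = 6864 × 0.002770 = 19.01 R/h.

6860 R/h; 19.0 R/h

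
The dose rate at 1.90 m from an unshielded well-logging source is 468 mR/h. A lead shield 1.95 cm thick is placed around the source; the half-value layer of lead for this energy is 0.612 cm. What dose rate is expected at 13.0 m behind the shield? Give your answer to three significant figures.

Distance alone: 468 × (1.90/13.0)² = 468 × 0.02136 = 9.996 mR/h.
Shield: 1.95/0.612 = 3.186 half-value layers → attenuation 2^(−3.186) = 0.1099.
Combined: 9.996 × 0.1099 = 1.099 mR/h.

1.10 mR/h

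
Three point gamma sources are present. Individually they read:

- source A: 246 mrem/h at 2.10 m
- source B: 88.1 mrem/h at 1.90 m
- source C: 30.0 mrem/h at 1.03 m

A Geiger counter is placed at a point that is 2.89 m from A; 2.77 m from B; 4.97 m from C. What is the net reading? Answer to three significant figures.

Each source contributes Iᵢ·(dᵢ/rᵢ)²; contributions add.
A: 246 × (2.10/2.89)² = 129.9 mrem/h
B: 88.1 × (1.90/2.77)² = 41.45 mrem/h
C: 30.0 × (1.03/4.97)² = 1.288 mrem/h
Total = 129.9 + 41.45 + 1.288 = 172.6 mrem/h.

173 mrem/h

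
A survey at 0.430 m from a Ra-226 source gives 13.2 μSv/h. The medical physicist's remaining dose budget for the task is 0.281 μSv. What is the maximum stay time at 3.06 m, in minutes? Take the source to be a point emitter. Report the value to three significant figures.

64.7 min

Applying the 1/r² law, rate at 3.06 m:
(0.430/3.06)² = 0.01975, so 13.2 × 0.01975 = 0.2607 μSv/h.
Stay time = 0.281 μSv ÷ 0.2607 μSv/h = 1.078 h = 64.68 min.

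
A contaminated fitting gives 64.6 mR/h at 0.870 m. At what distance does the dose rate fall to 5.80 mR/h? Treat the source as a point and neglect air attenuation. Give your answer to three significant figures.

2.90 m

Intensity scales as (d₁/d₂)², so d₂ = d₁·√(I₁/I₂).
I₁/I₂ = 64.6/5.80 = 11.14, so d₂ = 0.870 × √11.14 = 2.904 m.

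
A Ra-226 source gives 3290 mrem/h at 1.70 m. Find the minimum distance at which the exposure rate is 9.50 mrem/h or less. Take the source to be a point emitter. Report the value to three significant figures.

31.6 m

Using I₁d₁² = I₂d₂², d₂ = d₁·√(I₁/I₂).
I₁/I₂ = 3290/9.50 = 346.3, so d₂ = 1.70 × √346.3 = 31.64 m.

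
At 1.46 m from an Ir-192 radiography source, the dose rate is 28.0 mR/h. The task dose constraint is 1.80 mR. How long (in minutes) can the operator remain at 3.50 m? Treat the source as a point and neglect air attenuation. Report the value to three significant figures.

Applying the 1/r² law, rate at 3.50 m:
28.0 × (1.46/3.50)² = 28.0 × 0.1740 = 4.872 mR/h.
Stay time = 1.80 mR ÷ 4.872 mR/h = 0.3695 h = 22.17 min.

22.2 min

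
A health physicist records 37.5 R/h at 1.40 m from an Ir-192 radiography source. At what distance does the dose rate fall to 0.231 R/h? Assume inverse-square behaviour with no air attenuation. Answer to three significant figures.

17.8 m

Using I₁d₁² = I₂d₂², d₂ = d₁·√(I₁/I₂).
I₁/I₂ = 37.5/0.231 = 162.3, so d₂ = 1.40 × √162.3 = 17.84 m.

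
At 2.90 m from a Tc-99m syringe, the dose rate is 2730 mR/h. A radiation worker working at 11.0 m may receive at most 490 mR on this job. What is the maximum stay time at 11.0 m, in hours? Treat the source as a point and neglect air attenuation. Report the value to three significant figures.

By the inverse-square law, rate at 11.0 m:
2730 × (2.90/11.0)² = 2730 × 0.06950 = 189.7 mR/h.
Stay time = 490 mR ÷ 189.7 mR/h = 2.583 h.

2.58 h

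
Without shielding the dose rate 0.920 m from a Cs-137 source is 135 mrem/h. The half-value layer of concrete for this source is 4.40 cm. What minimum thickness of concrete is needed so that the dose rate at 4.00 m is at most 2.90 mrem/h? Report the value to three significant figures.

5.72 cm

At 4.00 m, distance alone gives 135 × (0.920/4.00)² = 135 × 0.05290 = 7.142 mrem/h.
Further attenuation needed: 7.142/2.90 = 2.463.
n = log₂(2.463) = 1.300 half-value layers.
Thickness = 1.300 × 4.40 cm = 5.720 cm.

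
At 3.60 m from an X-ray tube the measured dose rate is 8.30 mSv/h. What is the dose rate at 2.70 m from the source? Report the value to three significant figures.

14.8 mSv/h

Since intensity falls as 1/r², scaling from 3.60 m to 2.70 m:
8.30 × (3.60/2.70)² = 8.30 × 1.778 = 14.76 mSv/h.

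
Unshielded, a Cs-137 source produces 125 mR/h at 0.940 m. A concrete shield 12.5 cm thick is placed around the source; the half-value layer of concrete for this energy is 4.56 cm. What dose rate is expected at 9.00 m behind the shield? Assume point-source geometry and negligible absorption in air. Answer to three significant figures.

Distance alone: 125 × (0.940/9.00)² = 125 × 0.01091 = 1.364 mR/h.
Shield: 12.5/4.56 = 2.741 half-value layers → attenuation 2^(−2.741) = 0.1496.
Combined: 1.364 × 0.1496 = 0.2041 mR/h.

0.204 mR/h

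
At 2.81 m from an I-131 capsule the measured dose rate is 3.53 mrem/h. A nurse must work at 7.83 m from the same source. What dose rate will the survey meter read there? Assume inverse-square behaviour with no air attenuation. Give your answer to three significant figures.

0.455 mrem/h

Since intensity falls as 1/r², scaling from 2.81 m to 7.83 m:
(2.81/7.83)² = 0.1288, so 3.53 × 0.1288 = 0.4547 mrem/h.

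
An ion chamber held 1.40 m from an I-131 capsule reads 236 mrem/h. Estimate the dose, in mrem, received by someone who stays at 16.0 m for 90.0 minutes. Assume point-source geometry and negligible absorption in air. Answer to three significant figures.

Since intensity falls as 1/r², rate at 16.0 m:
(1.40/16.0)² = 0.007656, so 236 × 0.007656 = 1.807 mrem/h.
Dose = rate × time = 1.807 mrem/h × 1.500 h = 2.710 mrem.

2.71 mrem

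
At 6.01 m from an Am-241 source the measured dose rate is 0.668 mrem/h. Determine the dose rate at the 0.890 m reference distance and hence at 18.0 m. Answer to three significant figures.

By the inverse-square law,
At 0.890 m: 0.668 × (6.01/0.890)² = 0.668 × 45.60 = 30.46 mrem/h
At 18.0 m: (0.890/18.0)² = 0.002445, so 30.46 × 0.002445 = 0.07447 mrem/h.

30.5 mrem/h; 0.0745 mrem/h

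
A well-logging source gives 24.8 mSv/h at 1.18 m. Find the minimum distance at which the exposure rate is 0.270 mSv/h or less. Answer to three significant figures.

Using I₁d₁² = I₂d₂², d₂ = d₁·√(I₁/I₂).
I₁/I₂ = 24.8/0.270 = 91.85, so d₂ = 1.18 × √91.85 = 11.31 m.

11.3 m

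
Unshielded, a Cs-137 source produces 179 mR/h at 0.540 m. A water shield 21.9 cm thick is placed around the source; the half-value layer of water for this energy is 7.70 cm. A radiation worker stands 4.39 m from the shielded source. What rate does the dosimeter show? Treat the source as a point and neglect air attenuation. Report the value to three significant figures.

0.377 mR/h

Distance alone: 179 × (0.540/4.39)² = 179 × 0.01513 = 2.708 mR/h.
Shield: 21.9/7.70 = 2.844 half-value layers → attenuation 2^(−2.844) = 0.1393.
Combined: 2.708 × 0.1393 = 0.3772 mR/h.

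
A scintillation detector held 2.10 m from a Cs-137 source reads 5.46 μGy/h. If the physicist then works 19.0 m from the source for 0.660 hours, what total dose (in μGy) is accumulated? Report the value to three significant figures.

By the inverse-square law, rate at 19.0 m:
(2.10/19.0)² = 0.01222, so 5.46 × 0.01222 = 0.06672 μGy/h.
Dose = rate × time = 0.06672 μGy/h × 0.6600 h = 0.04404 μGy.

0.0440 μGy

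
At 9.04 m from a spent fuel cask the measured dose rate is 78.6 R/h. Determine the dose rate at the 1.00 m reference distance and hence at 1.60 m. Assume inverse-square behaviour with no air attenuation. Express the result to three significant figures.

6420 R/h; 2510 R/h

By the inverse-square law,
At 1.00 m: 78.6 × (9.04/1.00)² = 78.6 × 81.72 = 6423 R/h
At 1.60 m: 6423 × (1.00/1.60)² = 6423 × 0.3906 = 2509 R/h.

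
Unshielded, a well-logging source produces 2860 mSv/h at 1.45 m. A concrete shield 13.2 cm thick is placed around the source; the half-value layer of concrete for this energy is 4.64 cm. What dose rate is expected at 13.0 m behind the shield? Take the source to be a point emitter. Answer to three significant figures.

4.95 mSv/h

Distance alone: (1.45/13.0)² = 0.01244, so 2860 × 0.01244 = 35.58 mSv/h.
Shield: 13.2/4.64 = 2.845 half-value layers → attenuation 2^(−2.845) = 0.1392.
Combined: 35.58 × 0.1392 = 4.953 mSv/h.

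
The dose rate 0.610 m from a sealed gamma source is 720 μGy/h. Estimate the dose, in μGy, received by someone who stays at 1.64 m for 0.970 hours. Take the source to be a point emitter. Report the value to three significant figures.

By the inverse-square law, rate at 1.64 m:
(0.610/1.64)² = 0.1383, so 720 × 0.1383 = 99.58 μGy/h.
Dose = rate × time = 99.58 μGy/h × 0.9700 h = 96.59 μGy.

96.6 μGy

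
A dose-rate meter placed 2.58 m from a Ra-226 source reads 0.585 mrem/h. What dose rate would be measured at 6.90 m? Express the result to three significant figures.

0.0818 mrem/h

Intensity scales as (d₁/d₂)², so scaling from 2.58 m to 6.90 m:
(2.58/6.90)² = 0.1398, so 0.585 × 0.1398 = 0.08178 mrem/h.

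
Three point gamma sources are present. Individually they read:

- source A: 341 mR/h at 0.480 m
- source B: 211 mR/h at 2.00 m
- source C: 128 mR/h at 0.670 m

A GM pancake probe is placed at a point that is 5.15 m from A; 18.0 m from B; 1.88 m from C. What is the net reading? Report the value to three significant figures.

By superposition, sum each source's inverse-square contribution:
A: 341 × (0.480/5.15)² = 2.962 mR/h
B: 211 × (2.00/18.0)² = 2.605 mR/h
C: 128 × (0.670/1.88)² = 16.26 mR/h
Total = 2.962 + 2.605 + 16.26 = 21.83 mR/h.

21.8 mR/h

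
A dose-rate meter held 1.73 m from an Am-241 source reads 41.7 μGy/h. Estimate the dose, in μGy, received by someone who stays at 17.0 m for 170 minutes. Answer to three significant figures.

1.22 μGy

By the inverse-square law, rate at 17.0 m:
(1.73/17.0)² = 0.01036, so 41.7 × 0.01036 = 0.4320 μGy/h.
Dose = rate × time = 0.4320 μGy/h × 2.833 h = 1.224 μGy.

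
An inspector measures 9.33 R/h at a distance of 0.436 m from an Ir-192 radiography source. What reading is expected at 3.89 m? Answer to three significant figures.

0.117 R/h

Using I₁d₁² = I₂d₂², the rate at 3.89 m is
9.33 × (0.436/3.89)² = 9.33 × 0.01256 = 0.1172 R/h.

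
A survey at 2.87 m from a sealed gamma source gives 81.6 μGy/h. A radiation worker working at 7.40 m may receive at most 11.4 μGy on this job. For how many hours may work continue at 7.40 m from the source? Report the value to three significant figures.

By the inverse-square law, rate at 7.40 m:
81.6 × (2.87/7.40)² = 81.6 × 0.1504 = 12.27 μGy/h.
Stay time = 11.4 μGy ÷ 12.27 μGy/h = 0.9291 h.

0.929 h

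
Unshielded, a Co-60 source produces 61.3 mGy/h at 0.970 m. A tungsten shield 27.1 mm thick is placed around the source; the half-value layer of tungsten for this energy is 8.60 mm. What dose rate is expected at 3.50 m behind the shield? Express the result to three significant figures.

Distance alone: 61.3 × (0.970/3.50)² = 61.3 × 0.07681 = 4.708 mGy/h.
Shield: 27.1/8.60 = 3.151 half-value layers → attenuation 2^(−3.151) = 0.1126.
Combined: 4.708 × 0.1126 = 0.5301 mGy/h.

0.530 mGy/h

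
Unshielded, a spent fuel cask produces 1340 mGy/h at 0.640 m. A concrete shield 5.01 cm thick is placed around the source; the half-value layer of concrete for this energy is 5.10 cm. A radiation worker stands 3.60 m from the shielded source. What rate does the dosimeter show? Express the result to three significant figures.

21.4 mGy/h

Distance alone: 1340 × (0.640/3.60)² = 1340 × 0.03160 = 42.34 mGy/h.
Shield: 5.01/5.10 = 0.9824 half-value layers → attenuation 2^(−0.9824) = 0.5061.
Combined: 42.34 × 0.5061 = 21.43 mGy/h.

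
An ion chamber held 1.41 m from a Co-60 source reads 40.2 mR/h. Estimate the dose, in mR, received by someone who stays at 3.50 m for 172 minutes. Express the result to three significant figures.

18.7 mR

By the inverse-square law, rate at 3.50 m:
(1.41/3.50)² = 0.1623, so 40.2 × 0.1623 = 6.524 mR/h.
Dose = rate × time = 6.524 mR/h × 2.867 h = 18.70 mR.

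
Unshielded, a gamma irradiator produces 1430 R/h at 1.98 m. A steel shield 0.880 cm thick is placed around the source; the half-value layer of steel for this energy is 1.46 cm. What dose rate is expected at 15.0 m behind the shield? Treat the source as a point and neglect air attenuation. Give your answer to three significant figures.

Distance alone: (1.98/15.0)² = 0.01742, so 1430 × 0.01742 = 24.91 R/h.
Shield: 0.880/1.46 = 0.6027 half-value layers → attenuation 2^(−0.6027) = 0.6585.
Combined: 24.91 × 0.6585 = 16.40 R/h.

16.4 R/h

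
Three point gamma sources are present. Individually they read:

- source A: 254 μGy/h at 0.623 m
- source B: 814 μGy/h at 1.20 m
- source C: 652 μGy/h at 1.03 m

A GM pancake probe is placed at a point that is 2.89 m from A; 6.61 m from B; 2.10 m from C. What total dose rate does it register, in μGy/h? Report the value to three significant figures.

Each source contributes Iᵢ·(dᵢ/rᵢ)²; contributions add.
A: 254 × (0.623/2.89)² = 11.80 μGy/h
B: 814 × (1.20/6.61)² = 26.83 μGy/h
C: 652 × (1.03/2.10)² = 156.8 μGy/h
Total = 11.80 + 26.83 + 156.8 = 195.4 μGy/h.

195 μGy/h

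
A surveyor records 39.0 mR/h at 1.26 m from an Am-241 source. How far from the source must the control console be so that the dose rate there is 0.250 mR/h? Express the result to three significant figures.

15.7 m

By the inverse-square law, d₂ = d₁·√(I₁/I₂).
I₁/I₂ = 39.0/0.250 = 156.0, so d₂ = 1.26 × √156.0 = 15.74 m.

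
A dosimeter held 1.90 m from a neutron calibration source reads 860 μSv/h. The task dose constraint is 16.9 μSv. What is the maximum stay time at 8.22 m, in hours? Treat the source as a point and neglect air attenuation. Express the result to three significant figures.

0.368 h

Using I₁d₁² = I₂d₂², rate at 8.22 m:
860 × (1.90/8.22)² = 860 × 0.05343 = 45.95 μSv/h.
Stay time = 16.9 μSv ÷ 45.95 μSv/h = 0.3678 h.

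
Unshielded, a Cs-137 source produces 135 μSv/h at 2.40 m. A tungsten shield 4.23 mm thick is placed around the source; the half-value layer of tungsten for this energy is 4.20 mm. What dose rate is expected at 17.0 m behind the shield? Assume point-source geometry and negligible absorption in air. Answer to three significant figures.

Distance alone: (2.40/17.0)² = 0.01993, so 135 × 0.01993 = 2.691 μSv/h.
Shield: 4.23/4.20 = 1.007 half-value layers → attenuation 2^(−1.007) = 0.4976.
Combined: 2.691 × 0.4976 = 1.339 μSv/h.

1.34 μSv/h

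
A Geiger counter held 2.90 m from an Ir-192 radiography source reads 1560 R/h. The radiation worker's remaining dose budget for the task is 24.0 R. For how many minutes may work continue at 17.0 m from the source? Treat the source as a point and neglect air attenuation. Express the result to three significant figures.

Applying the 1/r² law, rate at 17.0 m:
(2.90/17.0)² = 0.02910, so 1560 × 0.02910 = 45.40 R/h.
Stay time = 24.0 R ÷ 45.40 R/h = 0.5286 h = 31.72 min.

31.7 min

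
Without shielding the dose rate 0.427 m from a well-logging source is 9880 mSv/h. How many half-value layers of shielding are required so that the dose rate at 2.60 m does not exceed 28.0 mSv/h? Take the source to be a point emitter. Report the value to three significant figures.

At 2.60 m, distance alone gives 9880 × (0.427/2.60)² = 9880 × 0.02697 = 266.5 mSv/h.
Further attenuation needed: 266.5/28.0 = 9.518.
n = log₂(9.518) = 3.251 half-value layers.

3.25 half-value layers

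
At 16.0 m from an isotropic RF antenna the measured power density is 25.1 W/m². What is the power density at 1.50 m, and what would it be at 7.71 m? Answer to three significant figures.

Intensity scales as (d₁/d₂)², so
At 1.50 m: (16.0/1.50)² = 113.8, so 25.1 × 113.8 = 2856 W/m²
At 7.71 m: 2856 × (1.50/7.71)² = 2856 × 0.03785 = 108.1 W/m².

2860 W/m²; 108 W/m²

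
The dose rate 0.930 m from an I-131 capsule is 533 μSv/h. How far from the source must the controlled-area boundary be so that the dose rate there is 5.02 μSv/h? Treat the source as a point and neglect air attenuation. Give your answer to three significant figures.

Since intensity falls as 1/r², d₂ = d₁·√(I₁/I₂).
I₁/I₂ = 533/5.02 = 106.2, so d₂ = 0.930 × √106.2 = 9.584 m.

9.58 m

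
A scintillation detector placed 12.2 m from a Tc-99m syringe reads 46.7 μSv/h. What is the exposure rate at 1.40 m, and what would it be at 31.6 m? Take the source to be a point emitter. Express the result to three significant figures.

3550 μSv/h; 6.96 μSv/h

By the inverse-square law,
At 1.40 m: (12.2/1.40)² = 75.94, so 46.7 × 75.94 = 3546 μSv/h
At 31.6 m: 3546 × (1.40/31.6)² = 3546 × 0.001963 = 6.961 μSv/h.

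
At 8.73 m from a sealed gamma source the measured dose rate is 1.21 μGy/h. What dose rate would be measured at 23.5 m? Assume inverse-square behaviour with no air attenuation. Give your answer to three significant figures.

0.167 μGy/h

Intensity scales as (d₁/d₂)², so scaling from 8.73 m to 23.5 m:
(8.73/23.5)² = 0.1380, so 1.21 × 0.1380 = 0.1670 μGy/h.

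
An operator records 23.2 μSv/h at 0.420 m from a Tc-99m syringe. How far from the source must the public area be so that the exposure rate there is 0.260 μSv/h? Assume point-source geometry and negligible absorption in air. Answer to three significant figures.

3.97 m

Applying the 1/r² law, d₂ = d₁·√(I₁/I₂).
I₁/I₂ = 23.2/0.260 = 89.23, so d₂ = 0.420 × √89.23 = 3.967 m.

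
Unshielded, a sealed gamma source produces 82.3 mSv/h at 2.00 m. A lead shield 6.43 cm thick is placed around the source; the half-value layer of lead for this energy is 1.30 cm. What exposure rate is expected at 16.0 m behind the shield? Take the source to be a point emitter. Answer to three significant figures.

Distance alone: (2.00/16.0)² = 0.01562, so 82.3 × 0.01562 = 1.286 mSv/h.
Shield: 6.43/1.30 = 4.946 half-value layers → attenuation 2^(−4.946) = 0.03244.
Combined: 1.286 × 0.03244 = 0.04172 mSv/h.

0.0417 mSv/h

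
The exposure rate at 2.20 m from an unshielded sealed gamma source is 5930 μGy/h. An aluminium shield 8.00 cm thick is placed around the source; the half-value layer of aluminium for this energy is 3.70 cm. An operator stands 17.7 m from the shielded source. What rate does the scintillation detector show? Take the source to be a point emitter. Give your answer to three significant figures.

20.5 μGy/h

Distance alone: (2.20/17.7)² = 0.01545, so 5930 × 0.01545 = 91.62 μGy/h.
Shield: 8.00/3.70 = 2.162 half-value layers → attenuation 2^(−2.162) = 0.2234.
Combined: 91.62 × 0.2234 = 20.47 μGy/h.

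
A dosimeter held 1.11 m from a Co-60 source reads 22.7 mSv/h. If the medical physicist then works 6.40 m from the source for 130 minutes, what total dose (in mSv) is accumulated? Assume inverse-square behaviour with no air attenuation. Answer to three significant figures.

Since intensity falls as 1/r², rate at 6.40 m:
22.7 × (1.11/6.40)² = 22.7 × 0.03008 = 0.6828 mSv/h.
Dose = rate × time = 0.6828 mSv/h × 2.167 h = 1.480 mSv.

1.48 mSv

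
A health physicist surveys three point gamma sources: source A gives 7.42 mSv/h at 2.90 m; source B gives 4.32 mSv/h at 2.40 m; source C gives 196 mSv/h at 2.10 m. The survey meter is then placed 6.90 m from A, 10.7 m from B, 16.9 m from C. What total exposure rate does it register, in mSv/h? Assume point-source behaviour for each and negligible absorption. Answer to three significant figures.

4.55 mSv/h

Each source contributes Iᵢ·(dᵢ/rᵢ)²; contributions add.
A: 7.42 × (2.90/6.90)² = 1.311 mSv/h
B: 4.32 × (2.40/10.7)² = 0.2173 mSv/h
C: 196 × (2.10/16.9)² = 3.026 mSv/h
Total = 1.311 + 0.2173 + 3.026 = 4.554 mSv/h.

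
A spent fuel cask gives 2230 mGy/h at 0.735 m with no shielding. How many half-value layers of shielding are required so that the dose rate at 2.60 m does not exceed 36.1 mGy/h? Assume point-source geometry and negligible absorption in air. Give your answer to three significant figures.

At 2.60 m, distance alone gives 2230 × (0.735/2.60)² = 2230 × 0.07991 = 178.2 mGy/h.
Further attenuation needed: 178.2/36.1 = 4.936.
n = log₂(4.936) = 2.303 half-value layers.

2.30 half-value layers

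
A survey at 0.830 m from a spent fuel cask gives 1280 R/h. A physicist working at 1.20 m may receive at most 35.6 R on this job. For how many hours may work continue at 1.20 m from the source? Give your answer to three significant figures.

0.0581 h

Intensity scales as (d₁/d₂)², so rate at 1.20 m:
(0.830/1.20)² = 0.4784, so 1280 × 0.4784 = 612.4 R/h.
Stay time = 35.6 R ÷ 612.4 R/h = 0.05813 h.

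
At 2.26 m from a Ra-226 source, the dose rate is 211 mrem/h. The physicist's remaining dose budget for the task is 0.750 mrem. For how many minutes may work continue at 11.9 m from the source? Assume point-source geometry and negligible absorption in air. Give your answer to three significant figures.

Intensity scales as (d₁/d₂)², so rate at 11.9 m:
(2.26/11.9)² = 0.03607, so 211 × 0.03607 = 7.611 mrem/h.
Stay time = 0.750 mrem ÷ 7.611 mrem/h = 0.09854 h = 5.912 min.

5.91 min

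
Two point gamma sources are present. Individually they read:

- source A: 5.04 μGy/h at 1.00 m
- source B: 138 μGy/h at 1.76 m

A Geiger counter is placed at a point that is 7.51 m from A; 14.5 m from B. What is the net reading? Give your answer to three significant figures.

Each source contributes Iᵢ·(dᵢ/rᵢ)²; contributions add.
A: 5.04 × (1.00/7.51)² = 0.08936 μGy/h
B: 138 × (1.76/14.5)² = 2.033 μGy/h
Total = 0.08936 + 2.033 = 2.122 μGy/h.

2.12 μGy/h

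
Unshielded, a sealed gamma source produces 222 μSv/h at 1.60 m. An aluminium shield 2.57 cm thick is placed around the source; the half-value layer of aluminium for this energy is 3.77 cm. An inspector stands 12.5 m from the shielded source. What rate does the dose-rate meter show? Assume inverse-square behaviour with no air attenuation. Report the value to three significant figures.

2.27 μSv/h

Distance alone: (1.60/12.5)² = 0.01638, so 222 × 0.01638 = 3.636 μSv/h.
Shield: 2.57/3.77 = 0.6817 half-value layers → attenuation 2^(−0.6817) = 0.6234.
Combined: 3.636 × 0.6234 = 2.267 μSv/h.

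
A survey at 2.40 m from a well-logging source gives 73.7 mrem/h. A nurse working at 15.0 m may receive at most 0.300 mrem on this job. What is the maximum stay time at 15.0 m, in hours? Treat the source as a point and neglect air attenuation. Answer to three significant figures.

0.159 h

By the inverse-square law, rate at 15.0 m:
(2.40/15.0)² = 0.02560, so 73.7 × 0.02560 = 1.887 mrem/h.
Stay time = 0.300 mrem ÷ 1.887 mrem/h = 0.1590 h.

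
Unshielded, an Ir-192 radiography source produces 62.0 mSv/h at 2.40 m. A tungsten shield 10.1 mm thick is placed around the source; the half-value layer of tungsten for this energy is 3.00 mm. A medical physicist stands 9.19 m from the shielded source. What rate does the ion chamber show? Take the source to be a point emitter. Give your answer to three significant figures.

0.410 mSv/h

Distance alone: (2.40/9.19)² = 0.06820, so 62.0 × 0.06820 = 4.228 mSv/h.
Shield: 10.1/3.00 = 3.367 half-value layers → attenuation 2^(−3.367) = 0.09692.
Combined: 4.228 × 0.09692 = 0.4098 mSv/h.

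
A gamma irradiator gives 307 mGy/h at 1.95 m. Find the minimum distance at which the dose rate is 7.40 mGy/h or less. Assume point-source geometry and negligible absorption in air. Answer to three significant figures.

Applying the 1/r² law, d₂ = d₁·√(I₁/I₂).
I₁/I₂ = 307/7.40 = 41.49, so d₂ = 1.95 × √41.49 = 12.56 m.

12.6 m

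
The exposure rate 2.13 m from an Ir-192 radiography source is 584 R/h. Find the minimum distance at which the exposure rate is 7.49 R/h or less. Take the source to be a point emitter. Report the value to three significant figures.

18.8 m

Intensity scales as (d₁/d₂)², so d₂ = d₁·√(I₁/I₂).
I₁/I₂ = 584/7.49 = 77.97, so d₂ = 2.13 × √77.97 = 18.81 m.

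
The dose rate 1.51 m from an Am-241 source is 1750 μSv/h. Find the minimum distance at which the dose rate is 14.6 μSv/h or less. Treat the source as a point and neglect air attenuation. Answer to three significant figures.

16.5 m

By the inverse-square law, d₂ = d₁·√(I₁/I₂).
I₁/I₂ = 1750/14.6 = 119.9, so d₂ = 1.51 × √119.9 = 16.53 m.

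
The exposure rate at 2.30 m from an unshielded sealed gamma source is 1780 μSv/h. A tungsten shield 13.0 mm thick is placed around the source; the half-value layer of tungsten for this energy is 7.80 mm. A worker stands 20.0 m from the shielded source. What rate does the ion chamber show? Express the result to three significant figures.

7.41 μSv/h

Distance alone: (2.30/20.0)² = 0.01322, so 1780 × 0.01322 = 23.53 μSv/h.
Shield: 13.0/7.80 = 1.667 half-value layers → attenuation 2^(−1.667) = 0.3149.
Combined: 23.53 × 0.3149 = 7.410 μSv/h.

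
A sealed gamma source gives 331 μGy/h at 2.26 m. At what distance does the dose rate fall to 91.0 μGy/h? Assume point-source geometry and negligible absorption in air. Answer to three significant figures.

4.31 m

Intensity scales as (d₁/d₂)², so d₂ = d₁·√(I₁/I₂).
I₁/I₂ = 331/91.0 = 3.637, so d₂ = 2.26 × √3.637 = 4.310 m.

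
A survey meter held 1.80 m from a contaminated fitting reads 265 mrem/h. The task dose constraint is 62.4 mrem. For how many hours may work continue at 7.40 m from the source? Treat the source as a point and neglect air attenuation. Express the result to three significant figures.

By the inverse-square law, rate at 7.40 m:
(1.80/7.40)² = 0.05917, so 265 × 0.05917 = 15.68 mrem/h.
Stay time = 62.4 mrem ÷ 15.68 mrem/h = 3.980 h.

3.98 h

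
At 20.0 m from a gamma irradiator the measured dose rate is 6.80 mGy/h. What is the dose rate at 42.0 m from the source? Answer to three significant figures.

Using I₁d₁² = I₂d₂², scaling from 20.0 m to 42.0 m:
(20.0/42.0)² = 0.2268, so 6.80 × 0.2268 = 1.542 mGy/h.

1.54 mGy/h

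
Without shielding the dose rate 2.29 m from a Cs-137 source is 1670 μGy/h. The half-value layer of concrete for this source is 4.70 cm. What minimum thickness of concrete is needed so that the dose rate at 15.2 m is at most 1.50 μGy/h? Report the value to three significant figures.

21.9 cm

At 15.2 m, distance alone gives 1670 × (2.29/15.2)² = 1670 × 0.02270 = 37.91 μGy/h.
Further attenuation needed: 37.91/1.50 = 25.27.
n = log₂(25.27) = 4.659 half-value layers.
Thickness = 4.659 × 4.70 cm = 21.90 cm.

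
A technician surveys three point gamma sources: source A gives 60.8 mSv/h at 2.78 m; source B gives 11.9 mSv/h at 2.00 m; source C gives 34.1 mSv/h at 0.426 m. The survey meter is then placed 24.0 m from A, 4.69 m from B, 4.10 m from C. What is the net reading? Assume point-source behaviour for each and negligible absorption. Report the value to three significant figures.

3.35 mSv/h

By superposition, sum each source's inverse-square contribution:
A: 60.8 × (2.78/24.0)² = 0.8158 mSv/h
B: 11.9 × (2.00/4.69)² = 2.164 mSv/h
C: 34.1 × (0.426/4.10)² = 0.3681 mSv/h
Total = 0.8158 + 2.164 + 0.3681 = 3.348 mSv/h.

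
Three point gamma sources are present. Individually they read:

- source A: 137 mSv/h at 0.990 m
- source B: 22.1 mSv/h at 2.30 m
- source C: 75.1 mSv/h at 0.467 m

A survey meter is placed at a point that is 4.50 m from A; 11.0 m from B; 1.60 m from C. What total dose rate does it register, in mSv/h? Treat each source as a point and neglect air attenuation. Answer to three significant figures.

14.0 mSv/h

By superposition, sum each source's inverse-square contribution:
A: 137 × (0.990/4.50)² = 6.631 mSv/h
B: 22.1 × (2.30/11.0)² = 0.9662 mSv/h
C: 75.1 × (0.467/1.60)² = 6.398 mSv/h
Total = 6.631 + 0.9662 + 6.398 = 14.00 mSv/h.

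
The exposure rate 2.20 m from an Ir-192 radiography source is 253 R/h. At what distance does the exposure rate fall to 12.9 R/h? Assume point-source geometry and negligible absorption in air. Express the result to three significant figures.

9.74 m

By the inverse-square law, d₂ = d₁·√(I₁/I₂).
I₁/I₂ = 253/12.9 = 19.61, so d₂ = 2.20 × √19.61 = 9.742 m.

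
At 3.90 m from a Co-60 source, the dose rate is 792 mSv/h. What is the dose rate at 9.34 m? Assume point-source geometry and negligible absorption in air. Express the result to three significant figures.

Using I₁d₁² = I₂d₂², the rate at 9.34 m is
(3.90/9.34)² = 0.1744, so 792 × 0.1744 = 138.1 mSv/h.

138 mSv/h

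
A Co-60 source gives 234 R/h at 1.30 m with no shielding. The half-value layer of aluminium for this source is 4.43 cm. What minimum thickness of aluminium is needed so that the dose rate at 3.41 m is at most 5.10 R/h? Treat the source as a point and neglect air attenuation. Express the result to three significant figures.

12.1 cm

At 3.41 m, distance alone gives 234 × (1.30/3.41)² = 234 × 0.1453 = 34.00 R/h.
Further attenuation needed: 34.00/5.10 = 6.667.
n = log₂(6.667) = 2.737 half-value layers.
Thickness = 2.737 × 4.43 cm = 12.12 cm.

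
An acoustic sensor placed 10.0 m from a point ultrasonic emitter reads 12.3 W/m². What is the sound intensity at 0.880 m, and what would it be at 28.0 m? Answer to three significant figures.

1590 W/m²; 1.57 W/m²

Intensity scales as (d₁/d₂)², so
At 0.880 m: 12.3 × (10.0/0.880)² = 12.3 × 129.1 = 1588 W/m²
At 28.0 m: (0.880/28.0)² = 0.0009878, so 1588 × 0.0009878 = 1.569 W/m².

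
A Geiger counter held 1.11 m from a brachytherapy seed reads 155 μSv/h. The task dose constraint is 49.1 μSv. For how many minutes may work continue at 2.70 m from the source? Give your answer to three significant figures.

Since intensity falls as 1/r², rate at 2.70 m:
155 × (1.11/2.70)² = 155 × 0.1690 = 26.20 μSv/h.
Stay time = 49.1 μSv ÷ 26.20 μSv/h = 1.874 h = 112.4 min.

112 min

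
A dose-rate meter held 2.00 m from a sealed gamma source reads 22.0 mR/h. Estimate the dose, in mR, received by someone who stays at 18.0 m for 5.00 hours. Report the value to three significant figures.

Using I₁d₁² = I₂d₂², rate at 18.0 m:
22.0 × (2.00/18.0)² = 22.0 × 0.01235 = 0.2717 mR/h.
Dose = rate × time = 0.2717 mR/h × 5.000 h = 1.359 mR.

1.36 mR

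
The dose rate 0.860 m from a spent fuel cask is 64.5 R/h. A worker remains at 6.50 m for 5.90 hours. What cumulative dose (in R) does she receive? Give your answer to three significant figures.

6.66 R

Applying the 1/r² law, rate at 6.50 m:
(0.860/6.50)² = 0.01751, so 64.5 × 0.01751 = 1.129 R/h.
Dose = rate × time = 1.129 R/h × 5.900 h = 6.661 R.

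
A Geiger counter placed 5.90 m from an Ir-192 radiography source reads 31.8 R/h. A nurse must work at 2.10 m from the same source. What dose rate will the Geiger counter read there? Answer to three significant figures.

Intensity scales as (d₁/d₂)², so scaling from 5.90 m to 2.10 m:
31.8 × (5.90/2.10)² = 31.8 × 7.893 = 251.0 R/h.

251 R/h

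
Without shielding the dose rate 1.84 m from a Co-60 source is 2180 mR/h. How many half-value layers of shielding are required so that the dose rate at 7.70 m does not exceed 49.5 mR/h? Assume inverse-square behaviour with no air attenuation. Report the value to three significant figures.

1.33 half-value layers

At 7.70 m, distance alone gives (1.84/7.70)² = 0.05710, so 2180 × 0.05710 = 124.5 mR/h.
Further attenuation needed: 124.5/49.5 = 2.515.
n = log₂(2.515) = 1.331 half-value layers.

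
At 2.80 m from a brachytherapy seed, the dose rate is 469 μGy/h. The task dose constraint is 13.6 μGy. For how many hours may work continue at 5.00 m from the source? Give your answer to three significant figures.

0.0925 h

Since intensity falls as 1/r², rate at 5.00 m:
469 × (2.80/5.00)² = 469 × 0.3136 = 147.1 μGy/h.
Stay time = 13.6 μGy ÷ 147.1 μGy/h = 0.09245 h.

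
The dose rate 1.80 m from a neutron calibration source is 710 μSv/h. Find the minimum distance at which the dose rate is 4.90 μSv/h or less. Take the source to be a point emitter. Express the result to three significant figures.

By the inverse-square law, d₂ = d₁·√(I₁/I₂).
I₁/I₂ = 710/4.90 = 144.9, so d₂ = 1.80 × √144.9 = 21.67 m.

21.7 m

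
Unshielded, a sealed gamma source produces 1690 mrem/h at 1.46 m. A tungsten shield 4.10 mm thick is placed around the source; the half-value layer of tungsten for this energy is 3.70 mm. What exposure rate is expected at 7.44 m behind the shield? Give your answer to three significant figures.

30.2 mrem/h

Distance alone: (1.46/7.44)² = 0.03851, so 1690 × 0.03851 = 65.08 mrem/h.
Shield: 4.10/3.70 = 1.108 half-value layers → attenuation 2^(−1.108) = 0.4639.
Combined: 65.08 × 0.4639 = 30.19 mrem/h.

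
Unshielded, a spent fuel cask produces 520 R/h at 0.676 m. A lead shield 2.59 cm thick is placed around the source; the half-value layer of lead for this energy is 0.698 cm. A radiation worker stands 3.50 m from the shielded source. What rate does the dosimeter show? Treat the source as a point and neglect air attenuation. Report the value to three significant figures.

1.48 R/h

Distance alone: 520 × (0.676/3.50)² = 520 × 0.03730 = 19.40 R/h.
Shield: 2.59/0.698 = 3.711 half-value layers → attenuation 2^(−3.711) = 0.07636.
Combined: 19.40 × 0.07636 = 1.481 R/h.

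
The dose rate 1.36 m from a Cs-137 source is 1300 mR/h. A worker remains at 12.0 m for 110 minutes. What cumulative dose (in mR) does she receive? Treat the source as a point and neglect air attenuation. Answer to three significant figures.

Using I₁d₁² = I₂d₂², rate at 12.0 m:
1300 × (1.36/12.0)² = 1300 × 0.01284 = 16.69 mR/h.
Dose = rate × time = 16.69 mR/h × 1.833 h = 30.59 mR.

30.6 mR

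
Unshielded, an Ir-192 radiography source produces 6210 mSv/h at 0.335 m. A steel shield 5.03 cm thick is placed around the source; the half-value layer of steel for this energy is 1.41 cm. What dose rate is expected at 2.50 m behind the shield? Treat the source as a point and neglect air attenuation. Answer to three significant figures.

9.41 mSv/h

Distance alone: (0.335/2.50)² = 0.01796, so 6210 × 0.01796 = 111.5 mSv/h.
Shield: 5.03/1.41 = 3.567 half-value layers → attenuation 2^(−3.567) = 0.08438.
Combined: 111.5 × 0.08438 = 9.408 mSv/h.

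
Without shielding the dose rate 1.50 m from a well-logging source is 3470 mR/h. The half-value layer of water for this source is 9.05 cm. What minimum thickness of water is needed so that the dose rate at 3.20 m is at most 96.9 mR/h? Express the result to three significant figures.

26.9 cm

At 3.20 m, distance alone gives 3470 × (1.50/3.20)² = 3470 × 0.2197 = 762.4 mR/h.
Further attenuation needed: 762.4/96.9 = 7.868.
n = log₂(7.868) = 2.976 half-value layers.
Thickness = 2.976 × 9.05 cm = 26.93 cm.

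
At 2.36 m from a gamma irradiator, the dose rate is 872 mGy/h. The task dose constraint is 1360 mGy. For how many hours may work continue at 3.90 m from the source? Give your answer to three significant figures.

Intensity scales as (d₁/d₂)², so rate at 3.90 m:
872 × (2.36/3.90)² = 872 × 0.3662 = 319.3 mGy/h.
Stay time = 1360 mGy ÷ 319.3 mGy/h = 4.259 h.

4.26 h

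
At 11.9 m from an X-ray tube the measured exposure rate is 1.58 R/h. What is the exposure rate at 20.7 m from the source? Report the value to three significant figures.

Intensity scales as (d₁/d₂)², so scaling from 11.9 m to 20.7 m:
1.58 × (11.9/20.7)² = 1.58 × 0.3305 = 0.5222 R/h.

0.522 R/h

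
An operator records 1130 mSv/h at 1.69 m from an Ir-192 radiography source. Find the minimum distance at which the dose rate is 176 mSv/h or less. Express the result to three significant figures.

By the inverse-square law, d₂ = d₁·√(I₁/I₂).
I₁/I₂ = 1130/176 = 6.420, so d₂ = 1.69 × √6.420 = 4.282 m.

4.28 m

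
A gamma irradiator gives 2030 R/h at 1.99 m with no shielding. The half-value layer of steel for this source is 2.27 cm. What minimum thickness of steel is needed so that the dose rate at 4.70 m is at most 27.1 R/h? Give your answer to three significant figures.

At 4.70 m, distance alone gives (1.99/4.70)² = 0.1793, so 2030 × 0.1793 = 364.0 R/h.
Further attenuation needed: 364.0/27.1 = 13.43.
n = log₂(13.43) = 3.747 half-value layers.
Thickness = 3.747 × 2.27 cm = 8.506 cm.

8.51 cm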